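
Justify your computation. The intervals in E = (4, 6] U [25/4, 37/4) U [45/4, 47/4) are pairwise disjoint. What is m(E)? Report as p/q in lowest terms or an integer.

For pairwise disjoint intervals, m(union_i I_i) = sum_i m(I_i),
and m is invariant under swapping open/closed endpoints (single points have measure 0).
So m(E) = sum_i (b_i - a_i).
  I_1 has length 6 - 4 = 2.
  I_2 has length 37/4 - 25/4 = 3.
  I_3 has length 47/4 - 45/4 = 1/2.
Summing:
  m(E) = 2 + 3 + 1/2 = 11/2.

11/2


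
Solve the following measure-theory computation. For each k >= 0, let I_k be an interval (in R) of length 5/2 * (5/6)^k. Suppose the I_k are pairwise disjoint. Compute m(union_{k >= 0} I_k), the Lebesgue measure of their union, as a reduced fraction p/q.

By countable additivity of the Lebesgue measure on pairwise disjoint measurable sets,
  m(union_{k >= 0} I_k) = sum_{k >= 0} m(I_k) = sum_{k >= 0} a * r^k,
  with a = 5/2 and r = 5/6.
Since 0 < r = 5/6 < 1, the geometric series converges:
  sum_{k >= 0} a * r^k = a / (1 - r).
  = 5/2 / (1 - 5/6)
  = 5/2 / (1/6)
  = 15.

15


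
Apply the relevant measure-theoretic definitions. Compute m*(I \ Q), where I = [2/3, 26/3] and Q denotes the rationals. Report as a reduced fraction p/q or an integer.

The interval I = [2/3, 26/3] has m(I) = 26/3 - 2/3 = 8 (endpoints are measure-zero, so open/closed/half-open agree). Write I = (I cap Q) u (I \ Q). The rationals in I are countable, so m*(I cap Q) = 0 (cover each rational by intervals whose total length is arbitrarily small). By countable subadditivity m*(I) <= m*(I cap Q) + m*(I \ Q), hence m*(I \ Q) >= m(I) = 8. The reverse inequality m*(I \ Q) <= m*(I) = 8 is trivial since (I \ Q) is a subset of I. Therefore m*(I \ Q) = 8.

8


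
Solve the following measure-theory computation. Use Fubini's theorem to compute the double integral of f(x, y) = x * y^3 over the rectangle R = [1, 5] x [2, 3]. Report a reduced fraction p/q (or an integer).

f(x, y) is a tensor product of a function of x and a function of y, and both factors are bounded continuous (hence Lebesgue integrable) on the rectangle, so Fubini's theorem applies:
  integral_R f d(m x m) = (integral_a1^b1 x dx) * (integral_a2^b2 y^3 dy).
Inner integral in x: integral_{1}^{5} x dx = (5^2 - 1^2)/2
  = 12.
Inner integral in y: integral_{2}^{3} y^3 dy = (3^4 - 2^4)/4
  = 65/4.
Product: (12) * (65/4) = 195.

195


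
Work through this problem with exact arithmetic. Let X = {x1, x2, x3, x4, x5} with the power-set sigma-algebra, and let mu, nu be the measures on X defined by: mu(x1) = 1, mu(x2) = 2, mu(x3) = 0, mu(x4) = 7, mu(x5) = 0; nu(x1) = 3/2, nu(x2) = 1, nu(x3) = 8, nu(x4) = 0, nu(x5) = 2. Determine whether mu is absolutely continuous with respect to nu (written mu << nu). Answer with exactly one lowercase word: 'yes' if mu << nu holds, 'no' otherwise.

mu << nu means: every nu-null measurable set is also mu-null; equivalently, for every atom x, if nu({x}) = 0 then mu({x}) = 0.
Checking each atom:
  x1: nu = 3/2 > 0 -> no constraint.
  x2: nu = 1 > 0 -> no constraint.
  x3: nu = 8 > 0 -> no constraint.
  x4: nu = 0, mu = 7 > 0 -> violates mu << nu.
  x5: nu = 2 > 0 -> no constraint.
The atom(s) x4 violate the condition (nu = 0 but mu > 0). Therefore mu is NOT absolutely continuous w.r.t. nu.

no


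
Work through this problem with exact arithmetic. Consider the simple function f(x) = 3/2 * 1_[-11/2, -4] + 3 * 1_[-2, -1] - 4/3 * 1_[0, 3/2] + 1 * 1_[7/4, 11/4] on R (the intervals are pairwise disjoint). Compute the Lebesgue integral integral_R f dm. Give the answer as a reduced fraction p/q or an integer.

For a simple function f = sum_i c_i * 1_{A_i} with disjoint A_i,
  integral f dm = sum_i c_i * m(A_i).
Lengths of the A_i:
  m(A_1) = -4 - (-11/2) = 3/2.
  m(A_2) = -1 - (-2) = 1.
  m(A_3) = 3/2 - 0 = 3/2.
  m(A_4) = 11/4 - 7/4 = 1.
Contributions c_i * m(A_i):
  (3/2) * (3/2) = 9/4.
  (3) * (1) = 3.
  (-4/3) * (3/2) = -2.
  (1) * (1) = 1.
Total: 9/4 + 3 - 2 + 1 = 17/4.

17/4


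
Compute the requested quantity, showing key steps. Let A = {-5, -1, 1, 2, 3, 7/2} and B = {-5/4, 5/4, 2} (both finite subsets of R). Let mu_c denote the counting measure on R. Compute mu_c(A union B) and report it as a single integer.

Counting measure on a finite set equals cardinality. By inclusion-exclusion, |A union B| = |A| + |B| - |A cap B|.
|A| = 6, |B| = 3, |A cap B| = 1.
So mu_c(A union B) = 6 + 3 - 1 = 8.

8


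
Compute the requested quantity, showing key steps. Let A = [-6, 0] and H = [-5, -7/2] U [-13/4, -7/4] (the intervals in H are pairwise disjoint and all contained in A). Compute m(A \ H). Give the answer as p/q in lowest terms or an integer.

The ambient interval has length m(A) = 0 - (-6) = 6.
Since the holes are disjoint and sit inside A, by finite additivity
  m(H) = sum_i (b_i - a_i), and m(A \ H) = m(A) - m(H).
Computing the hole measures:
  m(H_1) = -7/2 - (-5) = 3/2.
  m(H_2) = -7/4 - (-13/4) = 3/2.
Summed: m(H) = 3/2 + 3/2 = 3.
So m(A \ H) = 6 - 3 = 3.

3


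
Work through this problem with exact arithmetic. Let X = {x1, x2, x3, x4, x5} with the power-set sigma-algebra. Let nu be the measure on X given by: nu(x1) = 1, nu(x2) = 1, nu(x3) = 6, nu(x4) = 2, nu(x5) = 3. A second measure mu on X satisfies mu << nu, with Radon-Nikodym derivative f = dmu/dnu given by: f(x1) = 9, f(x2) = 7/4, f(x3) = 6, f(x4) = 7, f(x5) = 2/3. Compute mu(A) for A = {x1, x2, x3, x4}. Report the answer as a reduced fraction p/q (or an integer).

By the defining property of the Radon-Nikodym derivative, for every measurable set A,
  mu(A) = integral_A f dnu.
Since nu is a discrete measure concentrated on the atoms of X, the integral over A reduces to the sum
  mu(A) = sum_{x in A} f(x) * nu({x}).
Computing each term:
  x1: f(x1) * nu(x1) = 9 * 1 = 9.
  x2: f(x2) * nu(x2) = 7/4 * 1 = 7/4.
  x3: f(x3) * nu(x3) = 6 * 6 = 36.
  x4: f(x4) * nu(x4) = 7 * 2 = 14.
Summing: mu(A) = 9 + 7/4 + 36 + 14 = 243/4.

243/4


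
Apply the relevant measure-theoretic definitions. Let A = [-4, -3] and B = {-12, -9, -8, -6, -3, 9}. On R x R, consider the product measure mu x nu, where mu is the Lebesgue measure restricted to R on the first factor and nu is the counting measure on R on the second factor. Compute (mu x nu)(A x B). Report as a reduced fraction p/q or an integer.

For a measurable rectangle A x B, the product measure satisfies
  (mu x nu)(A x B) = mu(A) * nu(B).
  mu(A) = 1.
  nu(B) = 6.
  (mu x nu)(A x B) = 1 * 6 = 6.

6


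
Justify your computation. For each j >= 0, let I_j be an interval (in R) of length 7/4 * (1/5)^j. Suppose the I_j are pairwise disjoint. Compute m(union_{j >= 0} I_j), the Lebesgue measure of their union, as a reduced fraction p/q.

By countable additivity of the Lebesgue measure on pairwise disjoint measurable sets,
  m(union_{j >= 0} I_j) = sum_{j >= 0} m(I_j) = sum_{j >= 0} a * r^j,
  with a = 7/4 and r = 1/5.
Since 0 < r = 1/5 < 1, the geometric series converges:
  sum_{j >= 0} a * r^j = a / (1 - r).
  = 7/4 / (1 - 1/5)
  = 7/4 / (4/5)
  = 35/16.

35/16


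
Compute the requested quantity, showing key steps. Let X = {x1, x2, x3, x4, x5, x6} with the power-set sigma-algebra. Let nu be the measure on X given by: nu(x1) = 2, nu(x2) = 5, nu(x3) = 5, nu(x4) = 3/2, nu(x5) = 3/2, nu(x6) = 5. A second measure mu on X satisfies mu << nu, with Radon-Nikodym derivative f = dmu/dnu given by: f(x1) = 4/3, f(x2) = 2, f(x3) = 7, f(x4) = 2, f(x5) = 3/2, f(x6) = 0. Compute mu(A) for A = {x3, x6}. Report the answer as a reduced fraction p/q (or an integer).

By the defining property of the Radon-Nikodym derivative, for every measurable set A,
  mu(A) = integral_A f dnu.
Since nu is a discrete measure concentrated on the atoms of X, the integral over A reduces to the sum
  mu(A) = sum_{x in A} f(x) * nu({x}).
Computing each term:
  x3: f(x3) * nu(x3) = 7 * 5 = 35.
  x6: f(x6) * nu(x6) = 0 * 5 = 0.
Summing: mu(A) = 35 + 0 = 35.

35


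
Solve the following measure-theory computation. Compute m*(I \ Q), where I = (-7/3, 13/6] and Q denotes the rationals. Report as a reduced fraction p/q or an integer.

The interval I = (-7/3, 13/6] has m(I) = 13/6 - (-7/3) = 9/2 (endpoints are measure-zero, so open/closed/half-open agree). Write I = (I cap Q) u (I \ Q). The rationals in I are countable, so m*(I cap Q) = 0 (cover each rational by intervals whose total length is arbitrarily small). By countable subadditivity m*(I) <= m*(I cap Q) + m*(I \ Q), hence m*(I \ Q) >= m(I) = 9/2. The reverse inequality m*(I \ Q) <= m*(I) = 9/2 is trivial since (I \ Q) is a subset of I. Therefore m*(I \ Q) = 9/2.

9/2


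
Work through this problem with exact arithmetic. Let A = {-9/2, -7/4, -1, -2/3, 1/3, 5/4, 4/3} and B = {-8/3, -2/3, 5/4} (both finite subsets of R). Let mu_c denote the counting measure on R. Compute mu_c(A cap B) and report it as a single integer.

Counting measure on a finite set equals cardinality. mu_c(A cap B) = |A cap B| (elements appearing in both).
Enumerating the elements of A that also lie in B gives 2 element(s).
So mu_c(A cap B) = 2.

2


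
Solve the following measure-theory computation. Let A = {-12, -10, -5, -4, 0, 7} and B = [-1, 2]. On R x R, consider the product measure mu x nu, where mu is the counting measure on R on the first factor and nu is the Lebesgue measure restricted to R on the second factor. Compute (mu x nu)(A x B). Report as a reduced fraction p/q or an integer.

For a measurable rectangle A x B, the product measure satisfies
  (mu x nu)(A x B) = mu(A) * nu(B).
  mu(A) = 6.
  nu(B) = 3.
  (mu x nu)(A x B) = 6 * 3 = 18.

18


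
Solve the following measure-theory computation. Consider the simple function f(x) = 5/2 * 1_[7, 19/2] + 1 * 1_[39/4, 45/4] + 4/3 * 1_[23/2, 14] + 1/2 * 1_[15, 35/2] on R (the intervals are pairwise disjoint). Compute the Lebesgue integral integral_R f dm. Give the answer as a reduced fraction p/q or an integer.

For a simple function f = sum_i c_i * 1_{A_i} with disjoint A_i,
  integral f dm = sum_i c_i * m(A_i).
Lengths of the A_i:
  m(A_1) = 19/2 - 7 = 5/2.
  m(A_2) = 45/4 - 39/4 = 3/2.
  m(A_3) = 14 - 23/2 = 5/2.
  m(A_4) = 35/2 - 15 = 5/2.
Contributions c_i * m(A_i):
  (5/2) * (5/2) = 25/4.
  (1) * (3/2) = 3/2.
  (4/3) * (5/2) = 10/3.
  (1/2) * (5/2) = 5/4.
Total: 25/4 + 3/2 + 10/3 + 5/4 = 37/3.

37/3


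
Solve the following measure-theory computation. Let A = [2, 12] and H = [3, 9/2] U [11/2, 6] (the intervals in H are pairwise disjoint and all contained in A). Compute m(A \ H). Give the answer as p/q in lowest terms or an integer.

The ambient interval has length m(A) = 12 - 2 = 10.
Since the holes are disjoint and sit inside A, by finite additivity
  m(H) = sum_i (b_i - a_i), and m(A \ H) = m(A) - m(H).
Computing the hole measures:
  m(H_1) = 9/2 - 3 = 3/2.
  m(H_2) = 6 - 11/2 = 1/2.
Summed: m(H) = 3/2 + 1/2 = 2.
So m(A \ H) = 10 - 2 = 8.

8


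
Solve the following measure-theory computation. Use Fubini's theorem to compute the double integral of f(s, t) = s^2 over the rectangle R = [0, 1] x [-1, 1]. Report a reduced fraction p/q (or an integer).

f(s, t) is a tensor product of a function of s and a function of t, and both factors are bounded continuous (hence Lebesgue integrable) on the rectangle, so Fubini's theorem applies:
  integral_R f d(m x m) = (integral_a1^b1 s^2 ds) * (integral_a2^b2 1 dt).
Inner integral in s: integral_{0}^{1} s^2 ds = (1^3 - 0^3)/3
  = 1/3.
Inner integral in t: integral_{-1}^{1} 1 dt = (1^1 - (-1)^1)/1
  = 2.
Product: (1/3) * (2) = 2/3.

2/3


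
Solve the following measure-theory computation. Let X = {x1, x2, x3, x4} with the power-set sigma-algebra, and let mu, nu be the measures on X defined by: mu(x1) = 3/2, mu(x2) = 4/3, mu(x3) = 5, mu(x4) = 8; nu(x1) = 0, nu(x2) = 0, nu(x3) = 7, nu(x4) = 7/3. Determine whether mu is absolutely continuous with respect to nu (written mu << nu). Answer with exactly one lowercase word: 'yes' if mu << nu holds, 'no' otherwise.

mu << nu means: every nu-null measurable set is also mu-null; equivalently, for every atom x, if nu({x}) = 0 then mu({x}) = 0.
Checking each atom:
  x1: nu = 0, mu = 3/2 > 0 -> violates mu << nu.
  x2: nu = 0, mu = 4/3 > 0 -> violates mu << nu.
  x3: nu = 7 > 0 -> no constraint.
  x4: nu = 7/3 > 0 -> no constraint.
The atom(s) x1, x2 violate the condition (nu = 0 but mu > 0). Therefore mu is NOT absolutely continuous w.r.t. nu.

no


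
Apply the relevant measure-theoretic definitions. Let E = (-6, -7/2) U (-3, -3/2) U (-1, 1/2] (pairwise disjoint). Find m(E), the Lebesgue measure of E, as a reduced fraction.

For pairwise disjoint intervals, m(union_i I_i) = sum_i m(I_i),
and m is invariant under swapping open/closed endpoints (single points have measure 0).
So m(E) = sum_i (b_i - a_i).
  I_1 has length -7/2 - (-6) = 5/2.
  I_2 has length -3/2 - (-3) = 3/2.
  I_3 has length 1/2 - (-1) = 3/2.
Summing:
  m(E) = 5/2 + 3/2 + 3/2 = 11/2.

11/2


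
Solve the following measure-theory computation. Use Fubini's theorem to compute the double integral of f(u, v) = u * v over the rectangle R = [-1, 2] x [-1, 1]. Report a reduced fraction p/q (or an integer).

f(u, v) is a tensor product of a function of u and a function of v, and both factors are bounded continuous (hence Lebesgue integrable) on the rectangle, so Fubini's theorem applies:
  integral_R f d(m x m) = (integral_a1^b1 u du) * (integral_a2^b2 v dv).
Inner integral in u: integral_{-1}^{2} u du = (2^2 - (-1)^2)/2
  = 3/2.
Inner integral in v: integral_{-1}^{1} v dv = (1^2 - (-1)^2)/2
  = 0.
Product: (3/2) * (0) = 0.

0


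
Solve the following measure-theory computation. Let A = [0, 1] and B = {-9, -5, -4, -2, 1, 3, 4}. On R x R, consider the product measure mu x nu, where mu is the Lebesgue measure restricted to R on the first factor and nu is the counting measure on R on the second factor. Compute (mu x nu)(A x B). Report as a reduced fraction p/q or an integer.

For a measurable rectangle A x B, the product measure satisfies
  (mu x nu)(A x B) = mu(A) * nu(B).
  mu(A) = 1.
  nu(B) = 7.
  (mu x nu)(A x B) = 1 * 7 = 7.

7


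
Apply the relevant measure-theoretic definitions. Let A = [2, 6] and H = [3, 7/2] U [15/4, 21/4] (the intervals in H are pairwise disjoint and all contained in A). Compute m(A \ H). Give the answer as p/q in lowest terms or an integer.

The ambient interval has length m(A) = 6 - 2 = 4.
Since the holes are disjoint and sit inside A, by finite additivity
  m(H) = sum_i (b_i - a_i), and m(A \ H) = m(A) - m(H).
Computing the hole measures:
  m(H_1) = 7/2 - 3 = 1/2.
  m(H_2) = 21/4 - 15/4 = 3/2.
Summed: m(H) = 1/2 + 3/2 = 2.
So m(A \ H) = 4 - 2 = 2.

2


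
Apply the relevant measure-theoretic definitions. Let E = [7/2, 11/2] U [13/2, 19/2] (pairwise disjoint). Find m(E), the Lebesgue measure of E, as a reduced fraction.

For pairwise disjoint intervals, m(union_i I_i) = sum_i m(I_i),
and m is invariant under swapping open/closed endpoints (single points have measure 0).
So m(E) = sum_i (b_i - a_i).
  I_1 has length 11/2 - 7/2 = 2.
  I_2 has length 19/2 - 13/2 = 3.
Summing:
  m(E) = 2 + 3 = 5.

5


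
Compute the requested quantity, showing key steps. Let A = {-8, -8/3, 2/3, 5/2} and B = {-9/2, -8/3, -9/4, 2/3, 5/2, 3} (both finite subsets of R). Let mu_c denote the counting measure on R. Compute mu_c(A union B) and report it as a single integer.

Counting measure on a finite set equals cardinality. By inclusion-exclusion, |A union B| = |A| + |B| - |A cap B|.
|A| = 4, |B| = 6, |A cap B| = 3.
So mu_c(A union B) = 4 + 6 - 3 = 7.

7


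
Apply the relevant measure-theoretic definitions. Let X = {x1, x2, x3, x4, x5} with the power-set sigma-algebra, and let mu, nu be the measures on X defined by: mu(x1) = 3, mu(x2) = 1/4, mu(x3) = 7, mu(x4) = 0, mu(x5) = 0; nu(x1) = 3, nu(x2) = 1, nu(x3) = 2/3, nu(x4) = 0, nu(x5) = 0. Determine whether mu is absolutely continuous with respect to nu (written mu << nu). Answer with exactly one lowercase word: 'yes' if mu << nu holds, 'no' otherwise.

mu << nu means: every nu-null measurable set is also mu-null; equivalently, for every atom x, if nu({x}) = 0 then mu({x}) = 0.
Checking each atom:
  x1: nu = 3 > 0 -> no constraint.
  x2: nu = 1 > 0 -> no constraint.
  x3: nu = 2/3 > 0 -> no constraint.
  x4: nu = 0, mu = 0 -> consistent with mu << nu.
  x5: nu = 0, mu = 0 -> consistent with mu << nu.
No atom violates the condition. Therefore mu << nu.

yes


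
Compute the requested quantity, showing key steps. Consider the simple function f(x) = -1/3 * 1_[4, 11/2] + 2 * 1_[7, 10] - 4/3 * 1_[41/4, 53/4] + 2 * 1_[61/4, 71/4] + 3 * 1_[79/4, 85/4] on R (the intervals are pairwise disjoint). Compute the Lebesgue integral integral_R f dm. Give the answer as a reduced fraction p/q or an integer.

For a simple function f = sum_i c_i * 1_{A_i} with disjoint A_i,
  integral f dm = sum_i c_i * m(A_i).
Lengths of the A_i:
  m(A_1) = 11/2 - 4 = 3/2.
  m(A_2) = 10 - 7 = 3.
  m(A_3) = 53/4 - 41/4 = 3.
  m(A_4) = 71/4 - 61/4 = 5/2.
  m(A_5) = 85/4 - 79/4 = 3/2.
Contributions c_i * m(A_i):
  (-1/3) * (3/2) = -1/2.
  (2) * (3) = 6.
  (-4/3) * (3) = -4.
  (2) * (5/2) = 5.
  (3) * (3/2) = 9/2.
Total: -1/2 + 6 - 4 + 5 + 9/2 = 11.

11


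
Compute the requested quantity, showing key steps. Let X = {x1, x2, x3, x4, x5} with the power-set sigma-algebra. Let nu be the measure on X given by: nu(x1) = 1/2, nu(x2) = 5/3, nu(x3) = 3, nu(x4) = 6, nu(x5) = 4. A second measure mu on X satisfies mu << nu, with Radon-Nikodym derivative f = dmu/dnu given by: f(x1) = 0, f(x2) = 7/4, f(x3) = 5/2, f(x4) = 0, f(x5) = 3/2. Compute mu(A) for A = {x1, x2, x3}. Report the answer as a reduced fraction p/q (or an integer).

By the defining property of the Radon-Nikodym derivative, for every measurable set A,
  mu(A) = integral_A f dnu.
Since nu is a discrete measure concentrated on the atoms of X, the integral over A reduces to the sum
  mu(A) = sum_{x in A} f(x) * nu({x}).
Computing each term:
  x1: f(x1) * nu(x1) = 0 * 1/2 = 0.
  x2: f(x2) * nu(x2) = 7/4 * 5/3 = 35/12.
  x3: f(x3) * nu(x3) = 5/2 * 3 = 15/2.
Summing: mu(A) = 0 + 35/12 + 15/2 = 125/12.

125/12


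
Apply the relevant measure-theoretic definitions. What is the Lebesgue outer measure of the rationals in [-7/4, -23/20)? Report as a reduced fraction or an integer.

The set Q cap [-7/4, -23/20) is countable (a subset of the countable set Q). Lebesgue outer measure of any countable set is 0: each singleton {q} has m*({q}) = 0, and by countable subadditivity m*(union_k {q_k}) <= sum_k m*({q_k}) = sum_k 0 = 0. The reverse inequality m*(E) >= 0 is automatic. So m*(Q cap [-7/4, -23/20)) = 0.

0


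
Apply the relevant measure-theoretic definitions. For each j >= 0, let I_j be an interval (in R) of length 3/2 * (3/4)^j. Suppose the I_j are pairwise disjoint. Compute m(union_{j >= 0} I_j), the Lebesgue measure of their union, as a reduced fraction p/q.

By countable additivity of the Lebesgue measure on pairwise disjoint measurable sets,
  m(union_{j >= 0} I_j) = sum_{j >= 0} m(I_j) = sum_{j >= 0} a * r^j,
  with a = 3/2 and r = 3/4.
Since 0 < r = 3/4 < 1, the geometric series converges:
  sum_{j >= 0} a * r^j = a / (1 - r).
  = 3/2 / (1 - 3/4)
  = 3/2 / (1/4)
  = 6.

6


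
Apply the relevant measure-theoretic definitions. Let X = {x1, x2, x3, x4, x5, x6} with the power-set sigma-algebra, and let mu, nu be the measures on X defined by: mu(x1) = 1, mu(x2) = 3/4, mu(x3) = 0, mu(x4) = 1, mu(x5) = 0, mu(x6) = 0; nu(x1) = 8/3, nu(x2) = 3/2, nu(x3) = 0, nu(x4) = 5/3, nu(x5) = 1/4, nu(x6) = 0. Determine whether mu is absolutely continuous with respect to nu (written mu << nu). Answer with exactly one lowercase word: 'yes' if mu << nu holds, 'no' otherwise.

mu << nu means: every nu-null measurable set is also mu-null; equivalently, for every atom x, if nu({x}) = 0 then mu({x}) = 0.
Checking each atom:
  x1: nu = 8/3 > 0 -> no constraint.
  x2: nu = 3/2 > 0 -> no constraint.
  x3: nu = 0, mu = 0 -> consistent with mu << nu.
  x4: nu = 5/3 > 0 -> no constraint.
  x5: nu = 1/4 > 0 -> no constraint.
  x6: nu = 0, mu = 0 -> consistent with mu << nu.
No atom violates the condition. Therefore mu << nu.

yes


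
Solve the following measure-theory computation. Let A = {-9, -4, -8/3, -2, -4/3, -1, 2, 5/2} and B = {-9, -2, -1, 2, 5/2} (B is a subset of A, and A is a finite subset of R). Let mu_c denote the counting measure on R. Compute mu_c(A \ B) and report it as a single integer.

Counting measure assigns mu_c(E) = |E| (number of elements) when E is finite. For B subset A, A \ B is the set of elements of A not in B, so |A \ B| = |A| - |B|.
|A| = 8, |B| = 5, so mu_c(A \ B) = 8 - 5 = 3.

3


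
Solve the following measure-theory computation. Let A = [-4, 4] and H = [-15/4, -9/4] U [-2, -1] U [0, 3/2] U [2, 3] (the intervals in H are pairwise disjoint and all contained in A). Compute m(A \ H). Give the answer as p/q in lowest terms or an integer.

The ambient interval has length m(A) = 4 - (-4) = 8.
Since the holes are disjoint and sit inside A, by finite additivity
  m(H) = sum_i (b_i - a_i), and m(A \ H) = m(A) - m(H).
Computing the hole measures:
  m(H_1) = -9/4 - (-15/4) = 3/2.
  m(H_2) = -1 - (-2) = 1.
  m(H_3) = 3/2 - 0 = 3/2.
  m(H_4) = 3 - 2 = 1.
Summed: m(H) = 3/2 + 1 + 3/2 + 1 = 5.
So m(A \ H) = 8 - 5 = 3.

3


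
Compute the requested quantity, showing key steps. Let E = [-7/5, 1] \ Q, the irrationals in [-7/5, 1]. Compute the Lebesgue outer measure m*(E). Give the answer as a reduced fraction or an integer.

The interval I = [-7/5, 1] has m(I) = 1 - (-7/5) = 12/5 (endpoints are measure-zero, so open/closed/half-open agree). Write I = (I cap Q) u (I \ Q). The rationals in I are countable, so m*(I cap Q) = 0 (cover each rational by intervals whose total length is arbitrarily small). By countable subadditivity m*(I) <= m*(I cap Q) + m*(I \ Q), hence m*(I \ Q) >= m(I) = 12/5. The reverse inequality m*(I \ Q) <= m*(I) = 12/5 is trivial since (I \ Q) is a subset of I. Therefore m*(I \ Q) = 12/5.

12/5


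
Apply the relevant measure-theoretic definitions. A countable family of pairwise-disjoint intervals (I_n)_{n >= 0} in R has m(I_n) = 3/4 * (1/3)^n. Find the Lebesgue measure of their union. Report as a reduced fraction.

By countable additivity of the Lebesgue measure on pairwise disjoint measurable sets,
  m(union_{n >= 0} I_n) = sum_{n >= 0} m(I_n) = sum_{n >= 0} a * r^n,
  with a = 3/4 and r = 1/3.
Since 0 < r = 1/3 < 1, the geometric series converges:
  sum_{n >= 0} a * r^n = a / (1 - r).
  = 3/4 / (1 - 1/3)
  = 3/4 / (2/3)
  = 9/8.

9/8


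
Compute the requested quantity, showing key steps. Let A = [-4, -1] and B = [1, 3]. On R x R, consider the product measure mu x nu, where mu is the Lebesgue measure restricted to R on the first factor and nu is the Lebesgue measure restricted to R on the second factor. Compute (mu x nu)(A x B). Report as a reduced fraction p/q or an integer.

For a measurable rectangle A x B, the product measure satisfies
  (mu x nu)(A x B) = mu(A) * nu(B).
  mu(A) = 3.
  nu(B) = 2.
  (mu x nu)(A x B) = 3 * 2 = 6.

6


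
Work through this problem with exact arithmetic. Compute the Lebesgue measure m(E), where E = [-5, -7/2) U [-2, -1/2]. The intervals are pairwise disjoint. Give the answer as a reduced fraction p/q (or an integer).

For pairwise disjoint intervals, m(union_i I_i) = sum_i m(I_i),
and m is invariant under swapping open/closed endpoints (single points have measure 0).
So m(E) = sum_i (b_i - a_i).
  I_1 has length -7/2 - (-5) = 3/2.
  I_2 has length -1/2 - (-2) = 3/2.
Summing:
  m(E) = 3/2 + 3/2 = 3.

3


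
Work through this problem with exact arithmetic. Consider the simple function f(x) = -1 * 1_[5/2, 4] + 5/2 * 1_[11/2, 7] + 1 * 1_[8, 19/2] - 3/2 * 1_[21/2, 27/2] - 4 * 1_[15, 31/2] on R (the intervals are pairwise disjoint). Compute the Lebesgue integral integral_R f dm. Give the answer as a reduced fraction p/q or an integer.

For a simple function f = sum_i c_i * 1_{A_i} with disjoint A_i,
  integral f dm = sum_i c_i * m(A_i).
Lengths of the A_i:
  m(A_1) = 4 - 5/2 = 3/2.
  m(A_2) = 7 - 11/2 = 3/2.
  m(A_3) = 19/2 - 8 = 3/2.
  m(A_4) = 27/2 - 21/2 = 3.
  m(A_5) = 31/2 - 15 = 1/2.
Contributions c_i * m(A_i):
  (-1) * (3/2) = -3/2.
  (5/2) * (3/2) = 15/4.
  (1) * (3/2) = 3/2.
  (-3/2) * (3) = -9/2.
  (-4) * (1/2) = -2.
Total: -3/2 + 15/4 + 3/2 - 9/2 - 2 = -11/4.

-11/4


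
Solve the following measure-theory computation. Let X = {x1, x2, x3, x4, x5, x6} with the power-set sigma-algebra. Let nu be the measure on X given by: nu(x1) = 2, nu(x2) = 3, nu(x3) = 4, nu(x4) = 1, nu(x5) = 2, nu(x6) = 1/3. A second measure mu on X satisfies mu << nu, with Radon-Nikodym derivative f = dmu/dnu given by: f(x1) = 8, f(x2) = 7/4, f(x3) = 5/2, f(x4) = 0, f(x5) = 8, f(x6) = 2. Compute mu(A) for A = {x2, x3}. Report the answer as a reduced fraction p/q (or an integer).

By the defining property of the Radon-Nikodym derivative, for every measurable set A,
  mu(A) = integral_A f dnu.
Since nu is a discrete measure concentrated on the atoms of X, the integral over A reduces to the sum
  mu(A) = sum_{x in A} f(x) * nu({x}).
Computing each term:
  x2: f(x2) * nu(x2) = 7/4 * 3 = 21/4.
  x3: f(x3) * nu(x3) = 5/2 * 4 = 10.
Summing: mu(A) = 21/4 + 10 = 61/4.

61/4


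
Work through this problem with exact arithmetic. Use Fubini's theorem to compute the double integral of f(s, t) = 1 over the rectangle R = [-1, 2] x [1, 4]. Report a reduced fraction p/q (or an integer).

f(s, t) is a tensor product of a function of s and a function of t, and both factors are bounded continuous (hence Lebesgue integrable) on the rectangle, so Fubini's theorem applies:
  integral_R f d(m x m) = (integral_a1^b1 1 ds) * (integral_a2^b2 1 dt).
Inner integral in s: integral_{-1}^{2} 1 ds = (2^1 - (-1)^1)/1
  = 3.
Inner integral in t: integral_{1}^{4} 1 dt = (4^1 - 1^1)/1
  = 3.
Product: (3) * (3) = 9.

9


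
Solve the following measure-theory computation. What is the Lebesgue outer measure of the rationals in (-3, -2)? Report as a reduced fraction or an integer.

E = Q cap (-3, -2) is a subset of Q, which is countable. Enumerate Q = {q_1, q_2, ...}; for any eps > 0, cover q_k by the open interval (q_k - eps/2^(k+1), q_k + eps/2^(k+1)), of length eps/2^k. The total cover length is sum_{k>=1} eps/2^k = eps. Hence m*(E) <= m*(Q) <= eps for every eps > 0, and since outer measure is non-negative, m*(E) = 0.

0


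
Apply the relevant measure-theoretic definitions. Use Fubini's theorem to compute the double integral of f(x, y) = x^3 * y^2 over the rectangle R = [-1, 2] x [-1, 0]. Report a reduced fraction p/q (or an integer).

f(x, y) is a tensor product of a function of x and a function of y, and both factors are bounded continuous (hence Lebesgue integrable) on the rectangle, so Fubini's theorem applies:
  integral_R f d(m x m) = (integral_a1^b1 x^3 dx) * (integral_a2^b2 y^2 dy).
Inner integral in x: integral_{-1}^{2} x^3 dx = (2^4 - (-1)^4)/4
  = 15/4.
Inner integral in y: integral_{-1}^{0} y^2 dy = (0^3 - (-1)^3)/3
  = 1/3.
Product: (15/4) * (1/3) = 5/4.

5/4


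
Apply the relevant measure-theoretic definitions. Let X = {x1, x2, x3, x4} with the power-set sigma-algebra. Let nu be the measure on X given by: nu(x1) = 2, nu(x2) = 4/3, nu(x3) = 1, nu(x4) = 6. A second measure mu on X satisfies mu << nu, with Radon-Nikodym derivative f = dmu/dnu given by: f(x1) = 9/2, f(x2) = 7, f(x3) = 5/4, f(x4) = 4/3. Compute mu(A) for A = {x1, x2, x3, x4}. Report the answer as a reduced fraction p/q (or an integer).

By the defining property of the Radon-Nikodym derivative, for every measurable set A,
  mu(A) = integral_A f dnu.
Since nu is a discrete measure concentrated on the atoms of X, the integral over A reduces to the sum
  mu(A) = sum_{x in A} f(x) * nu({x}).
Computing each term:
  x1: f(x1) * nu(x1) = 9/2 * 2 = 9.
  x2: f(x2) * nu(x2) = 7 * 4/3 = 28/3.
  x3: f(x3) * nu(x3) = 5/4 * 1 = 5/4.
  x4: f(x4) * nu(x4) = 4/3 * 6 = 8.
Summing: mu(A) = 9 + 28/3 + 5/4 + 8 = 331/12.

331/12


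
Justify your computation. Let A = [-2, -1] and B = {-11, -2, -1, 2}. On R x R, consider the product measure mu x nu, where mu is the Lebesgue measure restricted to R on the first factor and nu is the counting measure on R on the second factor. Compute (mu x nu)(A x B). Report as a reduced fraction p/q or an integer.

For a measurable rectangle A x B, the product measure satisfies
  (mu x nu)(A x B) = mu(A) * nu(B).
  mu(A) = 1.
  nu(B) = 4.
  (mu x nu)(A x B) = 1 * 4 = 4.

4


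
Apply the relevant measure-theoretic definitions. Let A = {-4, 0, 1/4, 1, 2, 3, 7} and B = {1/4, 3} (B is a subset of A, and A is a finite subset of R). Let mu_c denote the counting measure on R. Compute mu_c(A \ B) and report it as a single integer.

Counting measure assigns mu_c(E) = |E| (number of elements) when E is finite. For B subset A, A \ B is the set of elements of A not in B, so |A \ B| = |A| - |B|.
|A| = 7, |B| = 2, so mu_c(A \ B) = 7 - 2 = 5.

5


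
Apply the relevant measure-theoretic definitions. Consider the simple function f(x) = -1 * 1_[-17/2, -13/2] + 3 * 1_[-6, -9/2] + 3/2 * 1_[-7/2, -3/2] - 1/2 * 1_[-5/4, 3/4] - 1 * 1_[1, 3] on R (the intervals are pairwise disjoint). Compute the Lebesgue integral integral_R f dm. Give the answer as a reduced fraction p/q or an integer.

For a simple function f = sum_i c_i * 1_{A_i} with disjoint A_i,
  integral f dm = sum_i c_i * m(A_i).
Lengths of the A_i:
  m(A_1) = -13/2 - (-17/2) = 2.
  m(A_2) = -9/2 - (-6) = 3/2.
  m(A_3) = -3/2 - (-7/2) = 2.
  m(A_4) = 3/4 - (-5/4) = 2.
  m(A_5) = 3 - 1 = 2.
Contributions c_i * m(A_i):
  (-1) * (2) = -2.
  (3) * (3/2) = 9/2.
  (3/2) * (2) = 3.
  (-1/2) * (2) = -1.
  (-1) * (2) = -2.
Total: -2 + 9/2 + 3 - 1 - 2 = 5/2.

5/2


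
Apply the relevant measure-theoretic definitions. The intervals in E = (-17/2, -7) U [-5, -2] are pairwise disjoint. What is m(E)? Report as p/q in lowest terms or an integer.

For pairwise disjoint intervals, m(union_i I_i) = sum_i m(I_i),
and m is invariant under swapping open/closed endpoints (single points have measure 0).
So m(E) = sum_i (b_i - a_i).
  I_1 has length -7 - (-17/2) = 3/2.
  I_2 has length -2 - (-5) = 3.
Summing:
  m(E) = 3/2 + 3 = 9/2.

9/2


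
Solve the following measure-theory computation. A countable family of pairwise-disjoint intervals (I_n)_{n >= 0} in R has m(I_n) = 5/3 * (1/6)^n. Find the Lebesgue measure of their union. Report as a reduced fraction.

By countable additivity of the Lebesgue measure on pairwise disjoint measurable sets,
  m(union_{n >= 0} I_n) = sum_{n >= 0} m(I_n) = sum_{n >= 0} a * r^n,
  with a = 5/3 and r = 1/6.
Since 0 < r = 1/6 < 1, the geometric series converges:
  sum_{n >= 0} a * r^n = a / (1 - r).
  = 5/3 / (1 - 1/6)
  = 5/3 / (5/6)
  = 2.

2


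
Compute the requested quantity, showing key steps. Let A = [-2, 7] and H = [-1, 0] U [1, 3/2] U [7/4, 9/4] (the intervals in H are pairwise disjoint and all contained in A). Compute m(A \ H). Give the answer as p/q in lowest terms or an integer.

The ambient interval has length m(A) = 7 - (-2) = 9.
Since the holes are disjoint and sit inside A, by finite additivity
  m(H) = sum_i (b_i - a_i), and m(A \ H) = m(A) - m(H).
Computing the hole measures:
  m(H_1) = 0 - (-1) = 1.
  m(H_2) = 3/2 - 1 = 1/2.
  m(H_3) = 9/4 - 7/4 = 1/2.
Summed: m(H) = 1 + 1/2 + 1/2 = 2.
So m(A \ H) = 9 - 2 = 7.

7


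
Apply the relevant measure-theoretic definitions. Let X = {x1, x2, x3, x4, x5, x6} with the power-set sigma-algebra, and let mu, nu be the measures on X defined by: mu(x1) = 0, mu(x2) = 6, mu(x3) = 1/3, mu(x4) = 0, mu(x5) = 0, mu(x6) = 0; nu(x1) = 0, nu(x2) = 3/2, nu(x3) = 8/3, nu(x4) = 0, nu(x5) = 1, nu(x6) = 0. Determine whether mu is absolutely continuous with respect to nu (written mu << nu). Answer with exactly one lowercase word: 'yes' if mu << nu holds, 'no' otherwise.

mu << nu means: every nu-null measurable set is also mu-null; equivalently, for every atom x, if nu({x}) = 0 then mu({x}) = 0.
Checking each atom:
  x1: nu = 0, mu = 0 -> consistent with mu << nu.
  x2: nu = 3/2 > 0 -> no constraint.
  x3: nu = 8/3 > 0 -> no constraint.
  x4: nu = 0, mu = 0 -> consistent with mu << nu.
  x5: nu = 1 > 0 -> no constraint.
  x6: nu = 0, mu = 0 -> consistent with mu << nu.
No atom violates the condition. Therefore mu << nu.

yes


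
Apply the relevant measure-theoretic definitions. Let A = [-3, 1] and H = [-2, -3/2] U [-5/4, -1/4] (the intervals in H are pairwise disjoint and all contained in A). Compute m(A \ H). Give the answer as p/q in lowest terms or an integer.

The ambient interval has length m(A) = 1 - (-3) = 4.
Since the holes are disjoint and sit inside A, by finite additivity
  m(H) = sum_i (b_i - a_i), and m(A \ H) = m(A) - m(H).
Computing the hole measures:
  m(H_1) = -3/2 - (-2) = 1/2.
  m(H_2) = -1/4 - (-5/4) = 1.
Summed: m(H) = 1/2 + 1 = 3/2.
So m(A \ H) = 4 - 3/2 = 5/2.

5/2


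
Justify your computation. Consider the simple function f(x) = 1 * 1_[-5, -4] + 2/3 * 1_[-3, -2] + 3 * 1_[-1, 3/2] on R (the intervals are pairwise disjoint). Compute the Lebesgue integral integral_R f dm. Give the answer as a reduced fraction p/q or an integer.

For a simple function f = sum_i c_i * 1_{A_i} with disjoint A_i,
  integral f dm = sum_i c_i * m(A_i).
Lengths of the A_i:
  m(A_1) = -4 - (-5) = 1.
  m(A_2) = -2 - (-3) = 1.
  m(A_3) = 3/2 - (-1) = 5/2.
Contributions c_i * m(A_i):
  (1) * (1) = 1.
  (2/3) * (1) = 2/3.
  (3) * (5/2) = 15/2.
Total: 1 + 2/3 + 15/2 = 55/6.

55/6


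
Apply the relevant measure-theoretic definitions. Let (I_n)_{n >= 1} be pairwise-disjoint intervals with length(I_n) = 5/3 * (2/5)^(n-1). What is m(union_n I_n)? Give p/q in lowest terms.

By countable additivity of the Lebesgue measure on pairwise disjoint measurable sets,
  m(union_{n >= 1} I_n) = sum_{n >= 1} m(I_n) = sum_{n >= 1} a * r^(n-1),
  with a = 5/3 and r = 2/5.
Since 0 < r = 2/5 < 1, the geometric series converges:
  sum_{n >= 1} a * r^(n-1) = a / (1 - r).
  = 5/3 / (1 - 2/5)
  = 5/3 / (3/5)
  = 25/9.

25/9


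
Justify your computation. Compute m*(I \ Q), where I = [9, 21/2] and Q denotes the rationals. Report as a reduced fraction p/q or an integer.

The interval I = [9, 21/2] has m(I) = 21/2 - 9 = 3/2 (endpoints are measure-zero, so open/closed/half-open agree). Write I = (I cap Q) u (I \ Q). The rationals in I are countable, so m*(I cap Q) = 0 (cover each rational by intervals whose total length is arbitrarily small). By countable subadditivity m*(I) <= m*(I cap Q) + m*(I \ Q), hence m*(I \ Q) >= m(I) = 3/2. The reverse inequality m*(I \ Q) <= m*(I) = 3/2 is trivial since (I \ Q) is a subset of I. Therefore m*(I \ Q) = 3/2.

3/2


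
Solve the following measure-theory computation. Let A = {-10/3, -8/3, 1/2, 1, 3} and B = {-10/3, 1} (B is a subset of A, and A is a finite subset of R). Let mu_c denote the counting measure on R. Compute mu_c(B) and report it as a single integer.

Counting measure assigns mu_c(E) = |E| (number of elements) when E is finite.
B has 2 element(s), so mu_c(B) = 2.

2


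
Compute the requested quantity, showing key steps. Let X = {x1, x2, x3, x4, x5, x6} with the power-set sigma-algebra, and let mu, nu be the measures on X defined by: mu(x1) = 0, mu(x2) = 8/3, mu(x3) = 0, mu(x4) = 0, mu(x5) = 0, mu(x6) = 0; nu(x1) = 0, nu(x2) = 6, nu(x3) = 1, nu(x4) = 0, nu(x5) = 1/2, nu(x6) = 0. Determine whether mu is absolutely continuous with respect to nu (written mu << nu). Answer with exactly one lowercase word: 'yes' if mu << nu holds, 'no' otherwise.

mu << nu means: every nu-null measurable set is also mu-null; equivalently, for every atom x, if nu({x}) = 0 then mu({x}) = 0.
Checking each atom:
  x1: nu = 0, mu = 0 -> consistent with mu << nu.
  x2: nu = 6 > 0 -> no constraint.
  x3: nu = 1 > 0 -> no constraint.
  x4: nu = 0, mu = 0 -> consistent with mu << nu.
  x5: nu = 1/2 > 0 -> no constraint.
  x6: nu = 0, mu = 0 -> consistent with mu << nu.
No atom violates the condition. Therefore mu << nu.

yes


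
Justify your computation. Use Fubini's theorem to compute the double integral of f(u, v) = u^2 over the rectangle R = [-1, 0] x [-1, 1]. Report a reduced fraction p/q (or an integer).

f(u, v) is a tensor product of a function of u and a function of v, and both factors are bounded continuous (hence Lebesgue integrable) on the rectangle, so Fubini's theorem applies:
  integral_R f d(m x m) = (integral_a1^b1 u^2 du) * (integral_a2^b2 1 dv).
Inner integral in u: integral_{-1}^{0} u^2 du = (0^3 - (-1)^3)/3
  = 1/3.
Inner integral in v: integral_{-1}^{1} 1 dv = (1^1 - (-1)^1)/1
  = 2.
Product: (1/3) * (2) = 2/3.

2/3


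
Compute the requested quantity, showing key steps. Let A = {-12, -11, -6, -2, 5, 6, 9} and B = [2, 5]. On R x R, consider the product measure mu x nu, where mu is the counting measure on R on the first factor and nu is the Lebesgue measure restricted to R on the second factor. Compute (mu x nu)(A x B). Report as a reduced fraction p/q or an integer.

For a measurable rectangle A x B, the product measure satisfies
  (mu x nu)(A x B) = mu(A) * nu(B).
  mu(A) = 7.
  nu(B) = 3.
  (mu x nu)(A x B) = 7 * 3 = 21.

21


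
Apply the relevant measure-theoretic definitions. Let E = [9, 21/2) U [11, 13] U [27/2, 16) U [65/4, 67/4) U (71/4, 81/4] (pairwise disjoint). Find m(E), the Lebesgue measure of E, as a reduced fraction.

For pairwise disjoint intervals, m(union_i I_i) = sum_i m(I_i),
and m is invariant under swapping open/closed endpoints (single points have measure 0).
So m(E) = sum_i (b_i - a_i).
  I_1 has length 21/2 - 9 = 3/2.
  I_2 has length 13 - 11 = 2.
  I_3 has length 16 - 27/2 = 5/2.
  I_4 has length 67/4 - 65/4 = 1/2.
  I_5 has length 81/4 - 71/4 = 5/2.
Summing:
  m(E) = 3/2 + 2 + 5/2 + 1/2 + 5/2 = 9.

9


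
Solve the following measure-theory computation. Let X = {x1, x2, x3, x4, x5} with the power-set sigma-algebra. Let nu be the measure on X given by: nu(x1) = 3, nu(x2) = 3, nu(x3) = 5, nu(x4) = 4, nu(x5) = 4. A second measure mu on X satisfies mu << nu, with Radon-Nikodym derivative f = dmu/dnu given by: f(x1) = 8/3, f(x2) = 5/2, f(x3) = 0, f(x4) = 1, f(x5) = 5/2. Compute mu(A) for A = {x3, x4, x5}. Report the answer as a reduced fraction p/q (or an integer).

By the defining property of the Radon-Nikodym derivative, for every measurable set A,
  mu(A) = integral_A f dnu.
Since nu is a discrete measure concentrated on the atoms of X, the integral over A reduces to the sum
  mu(A) = sum_{x in A} f(x) * nu({x}).
Computing each term:
  x3: f(x3) * nu(x3) = 0 * 5 = 0.
  x4: f(x4) * nu(x4) = 1 * 4 = 4.
  x5: f(x5) * nu(x5) = 5/2 * 4 = 10.
Summing: mu(A) = 0 + 4 + 10 = 14.

14


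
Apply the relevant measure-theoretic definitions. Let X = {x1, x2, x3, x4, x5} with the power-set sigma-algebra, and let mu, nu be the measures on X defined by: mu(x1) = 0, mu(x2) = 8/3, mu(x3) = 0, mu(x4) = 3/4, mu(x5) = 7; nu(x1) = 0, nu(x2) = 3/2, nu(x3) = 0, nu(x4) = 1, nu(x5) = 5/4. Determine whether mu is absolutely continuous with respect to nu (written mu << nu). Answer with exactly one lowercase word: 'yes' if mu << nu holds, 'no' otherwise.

mu << nu means: every nu-null measurable set is also mu-null; equivalently, for every atom x, if nu({x}) = 0 then mu({x}) = 0.
Checking each atom:
  x1: nu = 0, mu = 0 -> consistent with mu << nu.
  x2: nu = 3/2 > 0 -> no constraint.
  x3: nu = 0, mu = 0 -> consistent with mu << nu.
  x4: nu = 1 > 0 -> no constraint.
  x5: nu = 5/4 > 0 -> no constraint.
No atom violates the condition. Therefore mu << nu.

yes


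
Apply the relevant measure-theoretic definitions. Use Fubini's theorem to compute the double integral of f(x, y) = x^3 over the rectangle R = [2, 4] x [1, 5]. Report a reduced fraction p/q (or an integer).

f(x, y) is a tensor product of a function of x and a function of y, and both factors are bounded continuous (hence Lebesgue integrable) on the rectangle, so Fubini's theorem applies:
  integral_R f d(m x m) = (integral_a1^b1 x^3 dx) * (integral_a2^b2 1 dy).
Inner integral in x: integral_{2}^{4} x^3 dx = (4^4 - 2^4)/4
  = 60.
Inner integral in y: integral_{1}^{5} 1 dy = (5^1 - 1^1)/1
  = 4.
Product: (60) * (4) = 240.

240


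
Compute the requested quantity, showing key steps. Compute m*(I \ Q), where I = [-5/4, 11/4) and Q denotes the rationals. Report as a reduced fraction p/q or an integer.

The interval I = [-5/4, 11/4) has m(I) = 11/4 - (-5/4) = 4 (endpoints are measure-zero, so open/closed/half-open agree). Write I = (I cap Q) u (I \ Q). The rationals in I are countable, so m*(I cap Q) = 0 (cover each rational by intervals whose total length is arbitrarily small). By countable subadditivity m*(I) <= m*(I cap Q) + m*(I \ Q), hence m*(I \ Q) >= m(I) = 4. The reverse inequality m*(I \ Q) <= m*(I) = 4 is trivial since (I \ Q) is a subset of I. Therefore m*(I \ Q) = 4.

4
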